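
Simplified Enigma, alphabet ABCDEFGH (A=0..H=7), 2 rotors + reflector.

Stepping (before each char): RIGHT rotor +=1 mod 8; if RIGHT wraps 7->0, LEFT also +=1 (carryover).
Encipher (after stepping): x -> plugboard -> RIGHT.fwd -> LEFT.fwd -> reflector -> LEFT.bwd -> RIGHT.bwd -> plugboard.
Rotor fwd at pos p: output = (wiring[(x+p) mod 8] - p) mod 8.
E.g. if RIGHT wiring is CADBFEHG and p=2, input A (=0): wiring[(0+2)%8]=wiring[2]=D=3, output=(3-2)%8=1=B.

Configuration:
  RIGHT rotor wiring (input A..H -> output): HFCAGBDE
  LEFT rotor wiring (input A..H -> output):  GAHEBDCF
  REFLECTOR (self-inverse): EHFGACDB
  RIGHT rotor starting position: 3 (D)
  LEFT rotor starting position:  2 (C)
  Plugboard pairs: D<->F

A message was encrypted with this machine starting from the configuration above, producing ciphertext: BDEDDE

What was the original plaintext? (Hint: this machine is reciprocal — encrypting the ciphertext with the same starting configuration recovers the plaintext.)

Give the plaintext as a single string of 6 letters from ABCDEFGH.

Answer: CCBABG

Derivation:
Char 1 ('B'): step: R->4, L=2; B->plug->B->R->F->L->D->refl->G->L'->H->R'->C->plug->C
Char 2 ('D'): step: R->5, L=2; D->plug->F->R->F->L->D->refl->G->L'->H->R'->C->plug->C
Char 3 ('E'): step: R->6, L=2; E->plug->E->R->E->L->A->refl->E->L'->G->R'->B->plug->B
Char 4 ('D'): step: R->7, L=2; D->plug->F->R->H->L->G->refl->D->L'->F->R'->A->plug->A
Char 5 ('D'): step: R->0, L->3 (L advanced); D->plug->F->R->B->L->G->refl->D->L'->F->R'->B->plug->B
Char 6 ('E'): step: R->1, L=3; E->plug->E->R->A->L->B->refl->H->L'->D->R'->G->plug->G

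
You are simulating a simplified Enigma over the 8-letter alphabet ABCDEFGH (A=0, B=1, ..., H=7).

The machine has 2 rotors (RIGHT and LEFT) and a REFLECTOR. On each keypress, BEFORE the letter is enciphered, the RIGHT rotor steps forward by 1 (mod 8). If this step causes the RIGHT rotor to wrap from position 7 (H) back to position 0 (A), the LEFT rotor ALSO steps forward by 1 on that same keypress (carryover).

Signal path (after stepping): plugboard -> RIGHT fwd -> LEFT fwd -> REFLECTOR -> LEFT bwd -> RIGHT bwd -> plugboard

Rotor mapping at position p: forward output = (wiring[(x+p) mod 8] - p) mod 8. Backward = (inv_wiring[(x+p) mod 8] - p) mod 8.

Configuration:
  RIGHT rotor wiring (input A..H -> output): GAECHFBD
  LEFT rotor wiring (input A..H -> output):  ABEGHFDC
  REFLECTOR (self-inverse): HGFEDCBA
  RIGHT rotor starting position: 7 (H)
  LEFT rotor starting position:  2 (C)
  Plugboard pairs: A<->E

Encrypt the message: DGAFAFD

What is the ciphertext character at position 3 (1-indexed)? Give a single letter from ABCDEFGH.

Char 1 ('D'): step: R->0, L->3 (L advanced); D->plug->D->R->C->L->C->refl->F->L'->F->R'->F->plug->F
Char 2 ('G'): step: R->1, L=3; G->plug->G->R->C->L->C->refl->F->L'->F->R'->H->plug->H
Char 3 ('A'): step: R->2, L=3; A->plug->E->R->H->L->B->refl->G->L'->G->R'->H->plug->H

H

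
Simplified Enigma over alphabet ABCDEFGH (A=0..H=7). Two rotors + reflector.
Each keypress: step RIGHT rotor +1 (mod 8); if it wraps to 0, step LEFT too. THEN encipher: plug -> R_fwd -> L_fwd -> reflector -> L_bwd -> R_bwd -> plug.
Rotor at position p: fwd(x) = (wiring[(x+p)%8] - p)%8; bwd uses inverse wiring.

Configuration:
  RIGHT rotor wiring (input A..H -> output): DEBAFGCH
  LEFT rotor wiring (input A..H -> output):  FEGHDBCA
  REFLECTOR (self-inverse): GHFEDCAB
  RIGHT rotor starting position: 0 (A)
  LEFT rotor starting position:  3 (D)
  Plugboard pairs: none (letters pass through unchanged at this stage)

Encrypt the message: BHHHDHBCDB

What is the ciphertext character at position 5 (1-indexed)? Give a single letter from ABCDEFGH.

Char 1 ('B'): step: R->1, L=3; B->plug->B->R->A->L->E->refl->D->L'->H->R'->C->plug->C
Char 2 ('H'): step: R->2, L=3; H->plug->H->R->C->L->G->refl->A->L'->B->R'->G->plug->G
Char 3 ('H'): step: R->3, L=3; H->plug->H->R->G->L->B->refl->H->L'->D->R'->C->plug->C
Char 4 ('H'): step: R->4, L=3; H->plug->H->R->E->L->F->refl->C->L'->F->R'->G->plug->G
Char 5 ('D'): step: R->5, L=3; D->plug->D->R->G->L->B->refl->H->L'->D->R'->G->plug->G

G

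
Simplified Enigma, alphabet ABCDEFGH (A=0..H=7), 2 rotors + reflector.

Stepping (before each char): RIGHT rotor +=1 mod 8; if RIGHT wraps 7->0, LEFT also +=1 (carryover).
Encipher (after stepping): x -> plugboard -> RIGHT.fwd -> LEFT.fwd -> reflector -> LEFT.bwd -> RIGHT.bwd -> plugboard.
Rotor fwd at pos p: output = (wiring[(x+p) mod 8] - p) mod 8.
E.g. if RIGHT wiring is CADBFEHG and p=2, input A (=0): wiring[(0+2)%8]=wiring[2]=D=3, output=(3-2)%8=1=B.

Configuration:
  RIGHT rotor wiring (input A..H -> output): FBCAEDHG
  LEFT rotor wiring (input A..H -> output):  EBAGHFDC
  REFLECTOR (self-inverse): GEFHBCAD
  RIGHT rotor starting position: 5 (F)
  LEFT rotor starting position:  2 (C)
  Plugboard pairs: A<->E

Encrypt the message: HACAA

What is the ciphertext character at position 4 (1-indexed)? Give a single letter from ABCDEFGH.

Char 1 ('H'): step: R->6, L=2; H->plug->H->R->F->L->A->refl->G->L'->A->R'->B->plug->B
Char 2 ('A'): step: R->7, L=2; A->plug->E->R->B->L->E->refl->B->L'->E->R'->G->plug->G
Char 3 ('C'): step: R->0, L->3 (L advanced); C->plug->C->R->C->L->C->refl->F->L'->H->R'->G->plug->G
Char 4 ('A'): step: R->1, L=3; A->plug->E->R->C->L->C->refl->F->L'->H->R'->C->plug->C

C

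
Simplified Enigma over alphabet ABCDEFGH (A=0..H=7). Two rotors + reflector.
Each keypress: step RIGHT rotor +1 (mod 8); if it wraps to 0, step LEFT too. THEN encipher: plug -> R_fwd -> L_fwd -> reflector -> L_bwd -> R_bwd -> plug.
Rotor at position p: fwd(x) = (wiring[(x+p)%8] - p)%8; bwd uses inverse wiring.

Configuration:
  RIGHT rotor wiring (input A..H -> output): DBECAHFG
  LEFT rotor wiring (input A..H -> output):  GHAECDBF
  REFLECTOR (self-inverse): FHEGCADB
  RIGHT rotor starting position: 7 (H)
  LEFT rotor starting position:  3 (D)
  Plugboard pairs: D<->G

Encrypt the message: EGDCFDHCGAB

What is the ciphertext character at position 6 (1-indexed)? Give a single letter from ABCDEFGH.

Char 1 ('E'): step: R->0, L->4 (L advanced); E->plug->E->R->A->L->G->refl->D->L'->F->R'->G->plug->D
Char 2 ('G'): step: R->1, L=4; G->plug->D->R->H->L->A->refl->F->L'->C->R'->H->plug->H
Char 3 ('D'): step: R->2, L=4; D->plug->G->R->B->L->H->refl->B->L'->D->R'->E->plug->E
Char 4 ('C'): step: R->3, L=4; C->plug->C->R->E->L->C->refl->E->L'->G->R'->G->plug->D
Char 5 ('F'): step: R->4, L=4; F->plug->F->R->F->L->D->refl->G->L'->A->R'->G->plug->D
Char 6 ('D'): step: R->5, L=4; D->plug->G->R->F->L->D->refl->G->L'->A->R'->B->plug->B

B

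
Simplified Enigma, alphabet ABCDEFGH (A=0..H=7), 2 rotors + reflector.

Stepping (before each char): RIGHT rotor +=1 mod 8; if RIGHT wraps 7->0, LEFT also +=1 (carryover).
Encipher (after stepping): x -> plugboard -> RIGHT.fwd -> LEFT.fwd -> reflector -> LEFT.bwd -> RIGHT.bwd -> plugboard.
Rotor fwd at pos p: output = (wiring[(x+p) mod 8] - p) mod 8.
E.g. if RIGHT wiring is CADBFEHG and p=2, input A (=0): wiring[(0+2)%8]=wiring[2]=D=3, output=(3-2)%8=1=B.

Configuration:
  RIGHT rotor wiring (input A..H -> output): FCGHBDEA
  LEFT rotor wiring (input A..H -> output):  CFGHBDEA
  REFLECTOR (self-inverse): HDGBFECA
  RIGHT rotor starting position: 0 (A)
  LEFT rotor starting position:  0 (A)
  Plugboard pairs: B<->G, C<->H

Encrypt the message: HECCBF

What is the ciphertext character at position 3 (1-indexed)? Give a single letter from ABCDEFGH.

Char 1 ('H'): step: R->1, L=0; H->plug->C->R->G->L->E->refl->F->L'->B->R'->A->plug->A
Char 2 ('E'): step: R->2, L=0; E->plug->E->R->C->L->G->refl->C->L'->A->R'->H->plug->C
Char 3 ('C'): step: R->3, L=0; C->plug->H->R->D->L->H->refl->A->L'->H->R'->G->plug->B

B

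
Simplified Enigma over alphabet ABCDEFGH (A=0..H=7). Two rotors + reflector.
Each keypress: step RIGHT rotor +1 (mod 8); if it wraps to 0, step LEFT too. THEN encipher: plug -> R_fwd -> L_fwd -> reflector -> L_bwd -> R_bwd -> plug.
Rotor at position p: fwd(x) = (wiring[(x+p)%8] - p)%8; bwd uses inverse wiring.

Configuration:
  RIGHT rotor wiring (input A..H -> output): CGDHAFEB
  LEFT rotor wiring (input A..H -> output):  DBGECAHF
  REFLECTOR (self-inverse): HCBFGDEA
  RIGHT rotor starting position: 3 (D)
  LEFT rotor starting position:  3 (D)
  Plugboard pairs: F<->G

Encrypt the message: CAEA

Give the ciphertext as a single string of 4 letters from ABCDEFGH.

Answer: ACGC

Derivation:
Char 1 ('C'): step: R->4, L=3; C->plug->C->R->A->L->B->refl->C->L'->E->R'->A->plug->A
Char 2 ('A'): step: R->5, L=3; A->plug->A->R->A->L->B->refl->C->L'->E->R'->C->plug->C
Char 3 ('E'): step: R->6, L=3; E->plug->E->R->F->L->A->refl->H->L'->B->R'->F->plug->G
Char 4 ('A'): step: R->7, L=3; A->plug->A->R->C->L->F->refl->D->L'->H->R'->C->plug->C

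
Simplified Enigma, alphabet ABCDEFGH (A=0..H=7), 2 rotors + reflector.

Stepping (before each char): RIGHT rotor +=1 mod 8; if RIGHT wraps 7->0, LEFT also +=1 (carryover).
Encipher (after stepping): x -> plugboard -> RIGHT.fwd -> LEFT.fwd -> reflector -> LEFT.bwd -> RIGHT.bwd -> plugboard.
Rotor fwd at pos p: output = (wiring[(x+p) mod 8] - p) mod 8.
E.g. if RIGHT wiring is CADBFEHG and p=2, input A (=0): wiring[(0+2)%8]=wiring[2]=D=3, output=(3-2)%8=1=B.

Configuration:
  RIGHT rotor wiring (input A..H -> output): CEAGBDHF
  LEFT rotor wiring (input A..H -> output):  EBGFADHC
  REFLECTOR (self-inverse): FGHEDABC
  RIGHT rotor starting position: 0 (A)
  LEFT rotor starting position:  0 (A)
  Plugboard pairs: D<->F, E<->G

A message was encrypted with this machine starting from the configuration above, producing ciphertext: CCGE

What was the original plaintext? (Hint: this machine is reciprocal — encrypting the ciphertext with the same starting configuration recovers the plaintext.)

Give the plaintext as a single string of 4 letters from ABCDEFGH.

Answer: FAEC

Derivation:
Char 1 ('C'): step: R->1, L=0; C->plug->C->R->F->L->D->refl->E->L'->A->R'->D->plug->F
Char 2 ('C'): step: R->2, L=0; C->plug->C->R->H->L->C->refl->H->L'->G->R'->A->plug->A
Char 3 ('G'): step: R->3, L=0; G->plug->E->R->C->L->G->refl->B->L'->B->R'->G->plug->E
Char 4 ('E'): step: R->4, L=0; E->plug->G->R->E->L->A->refl->F->L'->D->R'->C->plug->C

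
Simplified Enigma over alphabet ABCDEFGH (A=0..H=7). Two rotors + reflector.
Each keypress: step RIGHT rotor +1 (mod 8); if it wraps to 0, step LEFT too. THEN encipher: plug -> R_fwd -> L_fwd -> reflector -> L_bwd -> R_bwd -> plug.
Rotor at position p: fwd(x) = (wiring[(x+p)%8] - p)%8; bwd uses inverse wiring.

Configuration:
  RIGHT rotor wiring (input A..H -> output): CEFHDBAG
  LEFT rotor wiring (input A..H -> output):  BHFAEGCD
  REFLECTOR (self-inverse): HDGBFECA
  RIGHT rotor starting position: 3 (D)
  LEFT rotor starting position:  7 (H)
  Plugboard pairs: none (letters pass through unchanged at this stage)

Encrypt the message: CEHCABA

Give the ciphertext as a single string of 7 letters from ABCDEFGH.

Char 1 ('C'): step: R->4, L=7; C->plug->C->R->E->L->B->refl->D->L'->H->R'->A->plug->A
Char 2 ('E'): step: R->5, L=7; E->plug->E->R->H->L->D->refl->B->L'->E->R'->A->plug->A
Char 3 ('H'): step: R->6, L=7; H->plug->H->R->D->L->G->refl->C->L'->B->R'->F->plug->F
Char 4 ('C'): step: R->7, L=7; C->plug->C->R->F->L->F->refl->E->L'->A->R'->E->plug->E
Char 5 ('A'): step: R->0, L->0 (L advanced); A->plug->A->R->C->L->F->refl->E->L'->E->R'->B->plug->B
Char 6 ('B'): step: R->1, L=0; B->plug->B->R->E->L->E->refl->F->L'->C->R'->D->plug->D
Char 7 ('A'): step: R->2, L=0; A->plug->A->R->D->L->A->refl->H->L'->B->R'->C->plug->C

Answer: AAFEBDC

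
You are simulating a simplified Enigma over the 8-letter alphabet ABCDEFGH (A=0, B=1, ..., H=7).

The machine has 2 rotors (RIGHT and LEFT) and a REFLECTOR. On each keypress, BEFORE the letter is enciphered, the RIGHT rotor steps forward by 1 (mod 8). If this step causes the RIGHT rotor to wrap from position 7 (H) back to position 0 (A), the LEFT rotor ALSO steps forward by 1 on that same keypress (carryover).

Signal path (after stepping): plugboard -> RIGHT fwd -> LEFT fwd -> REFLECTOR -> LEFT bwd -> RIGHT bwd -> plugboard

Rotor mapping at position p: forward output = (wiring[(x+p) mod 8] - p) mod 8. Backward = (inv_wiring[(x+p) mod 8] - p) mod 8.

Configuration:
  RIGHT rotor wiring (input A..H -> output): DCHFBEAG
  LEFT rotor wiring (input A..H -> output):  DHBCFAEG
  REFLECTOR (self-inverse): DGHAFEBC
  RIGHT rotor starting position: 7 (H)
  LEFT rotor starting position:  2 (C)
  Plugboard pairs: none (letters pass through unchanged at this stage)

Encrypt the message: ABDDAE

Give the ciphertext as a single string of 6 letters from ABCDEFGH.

Char 1 ('A'): step: R->0, L->3 (L advanced); A->plug->A->R->D->L->B->refl->G->L'->H->R'->C->plug->C
Char 2 ('B'): step: R->1, L=3; B->plug->B->R->G->L->E->refl->F->L'->C->R'->H->plug->H
Char 3 ('D'): step: R->2, L=3; D->plug->D->R->C->L->F->refl->E->L'->G->R'->E->plug->E
Char 4 ('D'): step: R->3, L=3; D->plug->D->R->F->L->A->refl->D->L'->E->R'->H->plug->H
Char 5 ('A'): step: R->4, L=3; A->plug->A->R->F->L->A->refl->D->L'->E->R'->C->plug->C
Char 6 ('E'): step: R->5, L=3; E->plug->E->R->F->L->A->refl->D->L'->E->R'->H->plug->H

Answer: CHEHCH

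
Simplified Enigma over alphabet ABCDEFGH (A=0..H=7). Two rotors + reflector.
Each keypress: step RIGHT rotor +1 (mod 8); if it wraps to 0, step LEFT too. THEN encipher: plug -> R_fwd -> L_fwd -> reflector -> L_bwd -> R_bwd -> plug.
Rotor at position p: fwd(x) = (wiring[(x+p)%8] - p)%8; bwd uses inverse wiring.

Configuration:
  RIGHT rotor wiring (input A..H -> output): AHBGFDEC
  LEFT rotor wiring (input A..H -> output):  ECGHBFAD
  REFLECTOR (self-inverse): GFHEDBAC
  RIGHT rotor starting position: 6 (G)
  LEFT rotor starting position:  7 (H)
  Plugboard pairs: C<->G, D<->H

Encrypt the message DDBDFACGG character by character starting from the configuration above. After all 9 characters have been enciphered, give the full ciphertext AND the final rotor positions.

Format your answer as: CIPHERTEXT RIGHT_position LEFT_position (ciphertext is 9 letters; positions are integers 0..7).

Char 1 ('D'): step: R->7, L=7; D->plug->H->R->F->L->C->refl->H->L'->D->R'->A->plug->A
Char 2 ('D'): step: R->0, L->0 (L advanced); D->plug->H->R->C->L->G->refl->A->L'->G->R'->D->plug->H
Char 3 ('B'): step: R->1, L=0; B->plug->B->R->A->L->E->refl->D->L'->H->R'->H->plug->D
Char 4 ('D'): step: R->2, L=0; D->plug->H->R->F->L->F->refl->B->L'->E->R'->B->plug->B
Char 5 ('F'): step: R->3, L=0; F->plug->F->R->F->L->F->refl->B->L'->E->R'->G->plug->C
Char 6 ('A'): step: R->4, L=0; A->plug->A->R->B->L->C->refl->H->L'->D->R'->F->plug->F
Char 7 ('C'): step: R->5, L=0; C->plug->G->R->B->L->C->refl->H->L'->D->R'->D->plug->H
Char 8 ('G'): step: R->6, L=0; G->plug->C->R->C->L->G->refl->A->L'->G->R'->A->plug->A
Char 9 ('G'): step: R->7, L=0; G->plug->C->R->A->L->E->refl->D->L'->H->R'->E->plug->E
Final: ciphertext=AHDBCFHAE, RIGHT=7, LEFT=0

Answer: AHDBCFHAE 7 0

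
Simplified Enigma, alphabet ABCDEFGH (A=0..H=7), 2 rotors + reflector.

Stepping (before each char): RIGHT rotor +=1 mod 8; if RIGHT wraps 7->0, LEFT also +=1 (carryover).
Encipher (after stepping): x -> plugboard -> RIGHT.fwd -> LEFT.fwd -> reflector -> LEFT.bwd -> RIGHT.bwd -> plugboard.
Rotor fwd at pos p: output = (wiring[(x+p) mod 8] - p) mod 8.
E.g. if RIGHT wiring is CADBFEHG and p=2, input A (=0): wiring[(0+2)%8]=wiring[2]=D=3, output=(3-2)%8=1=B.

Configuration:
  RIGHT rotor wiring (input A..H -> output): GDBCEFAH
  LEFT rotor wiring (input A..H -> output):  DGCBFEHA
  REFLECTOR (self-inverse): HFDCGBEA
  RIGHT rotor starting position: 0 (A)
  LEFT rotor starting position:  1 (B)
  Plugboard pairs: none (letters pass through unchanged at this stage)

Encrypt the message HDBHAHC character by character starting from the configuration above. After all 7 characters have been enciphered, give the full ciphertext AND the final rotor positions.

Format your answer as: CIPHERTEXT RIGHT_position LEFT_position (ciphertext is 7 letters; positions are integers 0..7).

Char 1 ('H'): step: R->1, L=1; H->plug->H->R->F->L->G->refl->E->L'->D->R'->D->plug->D
Char 2 ('D'): step: R->2, L=1; D->plug->D->R->D->L->E->refl->G->L'->F->R'->F->plug->F
Char 3 ('B'): step: R->3, L=1; B->plug->B->R->B->L->B->refl->F->L'->A->R'->G->plug->G
Char 4 ('H'): step: R->4, L=1; H->plug->H->R->G->L->H->refl->A->L'->C->R'->E->plug->E
Char 5 ('A'): step: R->5, L=1; A->plug->A->R->A->L->F->refl->B->L'->B->R'->D->plug->D
Char 6 ('H'): step: R->6, L=1; H->plug->H->R->H->L->C->refl->D->L'->E->R'->F->plug->F
Char 7 ('C'): step: R->7, L=1; C->plug->C->R->E->L->D->refl->C->L'->H->R'->B->plug->B
Final: ciphertext=DFGEDFB, RIGHT=7, LEFT=1

Answer: DFGEDFB 7 1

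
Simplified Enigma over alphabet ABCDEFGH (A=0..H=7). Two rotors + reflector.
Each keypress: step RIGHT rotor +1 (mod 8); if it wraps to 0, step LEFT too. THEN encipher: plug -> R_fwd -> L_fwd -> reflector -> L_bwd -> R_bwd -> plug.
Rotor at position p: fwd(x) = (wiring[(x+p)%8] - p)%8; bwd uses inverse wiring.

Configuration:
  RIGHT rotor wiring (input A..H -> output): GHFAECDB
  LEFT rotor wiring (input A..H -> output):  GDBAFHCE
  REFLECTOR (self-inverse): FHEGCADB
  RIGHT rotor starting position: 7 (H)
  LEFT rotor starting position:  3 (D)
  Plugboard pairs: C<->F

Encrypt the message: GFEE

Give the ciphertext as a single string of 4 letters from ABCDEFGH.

Char 1 ('G'): step: R->0, L->4 (L advanced); G->plug->G->R->D->L->A->refl->F->L'->G->R'->A->plug->A
Char 2 ('F'): step: R->1, L=4; F->plug->C->R->H->L->E->refl->C->L'->E->R'->B->plug->B
Char 3 ('E'): step: R->2, L=4; E->plug->E->R->B->L->D->refl->G->L'->C->R'->C->plug->F
Char 4 ('E'): step: R->3, L=4; E->plug->E->R->G->L->F->refl->A->L'->D->R'->F->plug->C

Answer: ABFC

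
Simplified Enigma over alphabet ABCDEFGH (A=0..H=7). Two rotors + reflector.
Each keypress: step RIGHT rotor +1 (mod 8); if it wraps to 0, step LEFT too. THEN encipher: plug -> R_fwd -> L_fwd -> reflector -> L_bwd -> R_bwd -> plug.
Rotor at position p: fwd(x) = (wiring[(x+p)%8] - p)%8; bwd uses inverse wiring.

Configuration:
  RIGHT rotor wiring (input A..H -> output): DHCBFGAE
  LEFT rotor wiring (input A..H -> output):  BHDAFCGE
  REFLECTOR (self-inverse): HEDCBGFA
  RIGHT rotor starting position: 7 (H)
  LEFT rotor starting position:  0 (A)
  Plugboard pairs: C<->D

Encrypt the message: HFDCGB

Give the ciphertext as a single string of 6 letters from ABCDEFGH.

Char 1 ('H'): step: R->0, L->1 (L advanced); H->plug->H->R->E->L->B->refl->E->L'->D->R'->A->plug->A
Char 2 ('F'): step: R->1, L=1; F->plug->F->R->H->L->A->refl->H->L'->C->R'->H->plug->H
Char 3 ('D'): step: R->2, L=1; D->plug->C->R->D->L->E->refl->B->L'->E->R'->D->plug->C
Char 4 ('C'): step: R->3, L=1; C->plug->D->R->F->L->F->refl->G->L'->A->R'->F->plug->F
Char 5 ('G'): step: R->4, L=1; G->plug->G->R->G->L->D->refl->C->L'->B->R'->A->plug->A
Char 6 ('B'): step: R->5, L=1; B->plug->B->R->D->L->E->refl->B->L'->E->R'->G->plug->G

Answer: AHCFAG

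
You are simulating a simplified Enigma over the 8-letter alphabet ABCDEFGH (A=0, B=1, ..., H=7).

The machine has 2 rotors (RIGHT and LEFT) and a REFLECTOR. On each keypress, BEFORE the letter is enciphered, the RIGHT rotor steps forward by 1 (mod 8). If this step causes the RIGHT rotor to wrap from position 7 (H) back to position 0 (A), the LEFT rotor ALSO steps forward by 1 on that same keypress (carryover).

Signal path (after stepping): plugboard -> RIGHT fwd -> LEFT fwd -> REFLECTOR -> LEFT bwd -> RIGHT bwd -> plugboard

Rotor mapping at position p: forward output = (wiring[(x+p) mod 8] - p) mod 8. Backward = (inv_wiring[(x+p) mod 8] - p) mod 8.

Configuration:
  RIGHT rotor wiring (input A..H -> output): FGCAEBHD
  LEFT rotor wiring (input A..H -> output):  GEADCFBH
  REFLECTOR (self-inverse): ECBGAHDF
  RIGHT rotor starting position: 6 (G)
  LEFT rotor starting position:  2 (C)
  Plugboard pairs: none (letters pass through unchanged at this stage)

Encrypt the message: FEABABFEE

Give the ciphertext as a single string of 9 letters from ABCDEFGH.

Char 1 ('F'): step: R->7, L=2; F->plug->F->R->F->L->F->refl->H->L'->E->R'->A->plug->A
Char 2 ('E'): step: R->0, L->3 (L advanced); E->plug->E->R->E->L->E->refl->A->L'->A->R'->D->plug->D
Char 3 ('A'): step: R->1, L=3; A->plug->A->R->F->L->D->refl->G->L'->D->R'->D->plug->D
Char 4 ('B'): step: R->2, L=3; B->plug->B->R->G->L->B->refl->C->L'->C->R'->C->plug->C
Char 5 ('A'): step: R->3, L=3; A->plug->A->R->F->L->D->refl->G->L'->D->R'->G->plug->G
Char 6 ('B'): step: R->4, L=3; B->plug->B->R->F->L->D->refl->G->L'->D->R'->C->plug->C
Char 7 ('F'): step: R->5, L=3; F->plug->F->R->F->L->D->refl->G->L'->D->R'->G->plug->G
Char 8 ('E'): step: R->6, L=3; E->plug->E->R->E->L->E->refl->A->L'->A->R'->D->plug->D
Char 9 ('E'): step: R->7, L=3; E->plug->E->R->B->L->H->refl->F->L'->H->R'->C->plug->C

Answer: ADDCGCGDC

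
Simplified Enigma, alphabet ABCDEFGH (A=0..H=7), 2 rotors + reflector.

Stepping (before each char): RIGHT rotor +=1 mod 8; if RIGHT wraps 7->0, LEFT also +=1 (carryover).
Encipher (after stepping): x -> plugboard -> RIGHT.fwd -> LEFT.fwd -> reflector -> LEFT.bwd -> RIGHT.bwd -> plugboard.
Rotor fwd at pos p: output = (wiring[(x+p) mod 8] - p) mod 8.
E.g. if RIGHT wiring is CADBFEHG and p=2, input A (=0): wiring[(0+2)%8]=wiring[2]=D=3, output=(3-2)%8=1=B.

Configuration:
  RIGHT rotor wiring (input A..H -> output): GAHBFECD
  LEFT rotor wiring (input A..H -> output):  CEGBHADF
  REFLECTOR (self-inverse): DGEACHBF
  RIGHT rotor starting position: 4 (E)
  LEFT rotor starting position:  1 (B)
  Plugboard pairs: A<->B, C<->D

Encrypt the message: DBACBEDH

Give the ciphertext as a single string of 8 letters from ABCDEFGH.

Answer: AEHGDAAD

Derivation:
Char 1 ('D'): step: R->5, L=1; D->plug->C->R->G->L->E->refl->C->L'->F->R'->B->plug->A
Char 2 ('B'): step: R->6, L=1; B->plug->A->R->E->L->H->refl->F->L'->B->R'->E->plug->E
Char 3 ('A'): step: R->7, L=1; A->plug->B->R->H->L->B->refl->G->L'->D->R'->H->plug->H
Char 4 ('C'): step: R->0, L->2 (L advanced); C->plug->D->R->B->L->H->refl->F->L'->C->R'->G->plug->G
Char 5 ('B'): step: R->1, L=2; B->plug->A->R->H->L->C->refl->E->L'->A->R'->C->plug->D
Char 6 ('E'): step: R->2, L=2; E->plug->E->R->A->L->E->refl->C->L'->H->R'->B->plug->A
Char 7 ('D'): step: R->3, L=2; D->plug->C->R->B->L->H->refl->F->L'->C->R'->B->plug->A
Char 8 ('H'): step: R->4, L=2; H->plug->H->R->F->L->D->refl->A->L'->G->R'->C->plug->D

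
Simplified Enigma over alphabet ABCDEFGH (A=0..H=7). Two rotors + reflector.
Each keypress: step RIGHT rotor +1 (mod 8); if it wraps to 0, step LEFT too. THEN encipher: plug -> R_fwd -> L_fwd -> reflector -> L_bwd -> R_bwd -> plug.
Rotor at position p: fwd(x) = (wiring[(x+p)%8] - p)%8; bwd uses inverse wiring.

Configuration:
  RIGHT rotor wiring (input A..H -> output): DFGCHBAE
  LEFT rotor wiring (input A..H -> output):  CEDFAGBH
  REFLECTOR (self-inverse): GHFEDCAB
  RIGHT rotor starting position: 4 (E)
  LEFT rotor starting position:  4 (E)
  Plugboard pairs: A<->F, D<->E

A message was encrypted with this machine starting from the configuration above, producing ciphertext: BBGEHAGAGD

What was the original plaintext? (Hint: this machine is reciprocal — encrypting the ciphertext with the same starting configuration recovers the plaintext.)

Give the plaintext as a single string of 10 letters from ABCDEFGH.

Char 1 ('B'): step: R->5, L=4; B->plug->B->R->D->L->D->refl->E->L'->A->R'->E->plug->D
Char 2 ('B'): step: R->6, L=4; B->plug->B->R->G->L->H->refl->B->L'->H->R'->D->plug->E
Char 3 ('G'): step: R->7, L=4; G->plug->G->R->C->L->F->refl->C->L'->B->R'->H->plug->H
Char 4 ('E'): step: R->0, L->5 (L advanced); E->plug->D->R->C->L->C->refl->F->L'->D->R'->A->plug->F
Char 5 ('H'): step: R->1, L=5; H->plug->H->R->C->L->C->refl->F->L'->D->R'->G->plug->G
Char 6 ('A'): step: R->2, L=5; A->plug->F->R->C->L->C->refl->F->L'->D->R'->H->plug->H
Char 7 ('G'): step: R->3, L=5; G->plug->G->R->C->L->C->refl->F->L'->D->R'->H->plug->H
Char 8 ('A'): step: R->4, L=5; A->plug->F->R->B->L->E->refl->D->L'->H->R'->E->plug->D
Char 9 ('G'): step: R->5, L=5; G->plug->G->R->F->L->G->refl->A->L'->G->R'->D->plug->E
Char 10 ('D'): step: R->6, L=5; D->plug->E->R->A->L->B->refl->H->L'->E->R'->F->plug->A

Answer: DEHFGHHDEA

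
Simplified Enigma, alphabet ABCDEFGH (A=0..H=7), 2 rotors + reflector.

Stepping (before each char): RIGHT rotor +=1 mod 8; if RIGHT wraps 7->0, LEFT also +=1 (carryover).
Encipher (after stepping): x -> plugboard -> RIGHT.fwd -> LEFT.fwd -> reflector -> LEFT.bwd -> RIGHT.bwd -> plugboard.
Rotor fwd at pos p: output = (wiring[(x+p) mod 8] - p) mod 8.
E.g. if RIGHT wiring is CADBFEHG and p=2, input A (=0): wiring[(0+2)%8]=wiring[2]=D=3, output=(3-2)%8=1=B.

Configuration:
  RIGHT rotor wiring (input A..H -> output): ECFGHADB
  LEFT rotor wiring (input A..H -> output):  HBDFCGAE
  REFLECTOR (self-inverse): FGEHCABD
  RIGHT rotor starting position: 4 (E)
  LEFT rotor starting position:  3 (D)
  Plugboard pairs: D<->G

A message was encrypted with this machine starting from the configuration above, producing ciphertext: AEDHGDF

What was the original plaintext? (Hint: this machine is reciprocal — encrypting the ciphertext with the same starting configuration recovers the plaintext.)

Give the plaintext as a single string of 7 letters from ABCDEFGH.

Char 1 ('A'): step: R->5, L=3; A->plug->A->R->D->L->F->refl->A->L'->H->R'->D->plug->G
Char 2 ('E'): step: R->6, L=3; E->plug->E->R->H->L->A->refl->F->L'->D->R'->B->plug->B
Char 3 ('D'): step: R->7, L=3; D->plug->G->R->B->L->H->refl->D->L'->C->R'->A->plug->A
Char 4 ('H'): step: R->0, L->4 (L advanced); H->plug->H->R->B->L->C->refl->E->L'->C->R'->B->plug->B
Char 5 ('G'): step: R->1, L=4; G->plug->D->R->G->L->H->refl->D->L'->E->R'->B->plug->B
Char 6 ('D'): step: R->2, L=4; D->plug->G->R->C->L->E->refl->C->L'->B->R'->E->plug->E
Char 7 ('F'): step: R->3, L=4; F->plug->F->R->B->L->C->refl->E->L'->C->R'->H->plug->H

Answer: GBABBEH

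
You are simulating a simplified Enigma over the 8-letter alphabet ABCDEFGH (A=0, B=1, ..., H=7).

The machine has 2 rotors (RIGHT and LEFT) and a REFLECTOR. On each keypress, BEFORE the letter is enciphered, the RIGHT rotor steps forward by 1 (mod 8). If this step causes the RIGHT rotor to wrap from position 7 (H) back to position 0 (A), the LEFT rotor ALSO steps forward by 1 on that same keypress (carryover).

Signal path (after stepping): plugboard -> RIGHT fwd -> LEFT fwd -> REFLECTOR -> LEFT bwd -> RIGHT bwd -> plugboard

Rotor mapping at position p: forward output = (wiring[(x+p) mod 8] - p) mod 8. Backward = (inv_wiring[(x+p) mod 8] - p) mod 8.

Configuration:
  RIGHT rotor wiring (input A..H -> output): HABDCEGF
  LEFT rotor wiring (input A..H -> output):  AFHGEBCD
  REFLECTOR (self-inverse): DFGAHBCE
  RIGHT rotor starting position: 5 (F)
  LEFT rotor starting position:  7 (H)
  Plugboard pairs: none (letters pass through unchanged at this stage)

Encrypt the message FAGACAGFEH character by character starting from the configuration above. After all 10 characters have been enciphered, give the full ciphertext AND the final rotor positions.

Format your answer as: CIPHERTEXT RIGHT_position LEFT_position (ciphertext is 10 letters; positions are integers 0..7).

Char 1 ('F'): step: R->6, L=7; F->plug->F->R->F->L->F->refl->B->L'->B->R'->C->plug->C
Char 2 ('A'): step: R->7, L=7; A->plug->A->R->G->L->C->refl->G->L'->C->R'->D->plug->D
Char 3 ('G'): step: R->0, L->0 (L advanced); G->plug->G->R->G->L->C->refl->G->L'->D->R'->D->plug->D
Char 4 ('A'): step: R->1, L=0; A->plug->A->R->H->L->D->refl->A->L'->A->R'->B->plug->B
Char 5 ('C'): step: R->2, L=0; C->plug->C->R->A->L->A->refl->D->L'->H->R'->A->plug->A
Char 6 ('A'): step: R->3, L=0; A->plug->A->R->A->L->A->refl->D->L'->H->R'->B->plug->B
Char 7 ('G'): step: R->4, L=0; G->plug->G->R->F->L->B->refl->F->L'->B->R'->D->plug->D
Char 8 ('F'): step: R->5, L=0; F->plug->F->R->E->L->E->refl->H->L'->C->R'->D->plug->D
Char 9 ('E'): step: R->6, L=0; E->plug->E->R->D->L->G->refl->C->L'->G->R'->H->plug->H
Char 10 ('H'): step: R->7, L=0; H->plug->H->R->H->L->D->refl->A->L'->A->R'->B->plug->B
Final: ciphertext=CDDBABDDHB, RIGHT=7, LEFT=0

Answer: CDDBABDDHB 7 0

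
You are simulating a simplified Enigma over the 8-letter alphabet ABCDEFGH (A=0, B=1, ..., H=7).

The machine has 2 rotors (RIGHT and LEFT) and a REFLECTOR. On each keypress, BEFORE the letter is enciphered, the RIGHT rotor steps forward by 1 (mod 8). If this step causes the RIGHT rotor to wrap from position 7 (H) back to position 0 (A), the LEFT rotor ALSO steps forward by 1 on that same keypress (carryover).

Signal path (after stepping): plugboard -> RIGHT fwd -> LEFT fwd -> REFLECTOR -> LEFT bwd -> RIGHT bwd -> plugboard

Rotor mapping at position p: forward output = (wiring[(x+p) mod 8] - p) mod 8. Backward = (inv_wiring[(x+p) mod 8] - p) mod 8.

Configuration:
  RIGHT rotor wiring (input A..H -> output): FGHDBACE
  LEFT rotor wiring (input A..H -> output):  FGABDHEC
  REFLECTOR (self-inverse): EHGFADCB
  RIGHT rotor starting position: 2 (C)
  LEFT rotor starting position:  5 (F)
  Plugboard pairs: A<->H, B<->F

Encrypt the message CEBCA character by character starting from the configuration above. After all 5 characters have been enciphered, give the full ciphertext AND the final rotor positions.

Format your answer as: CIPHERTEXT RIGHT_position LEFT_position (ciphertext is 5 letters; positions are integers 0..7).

Char 1 ('C'): step: R->3, L=5; C->plug->C->R->F->L->D->refl->F->L'->C->R'->F->plug->B
Char 2 ('E'): step: R->4, L=5; E->plug->E->R->B->L->H->refl->B->L'->E->R'->B->plug->F
Char 3 ('B'): step: R->5, L=5; B->plug->F->R->C->L->F->refl->D->L'->F->R'->B->plug->F
Char 4 ('C'): step: R->6, L=5; C->plug->C->R->H->L->G->refl->C->L'->A->R'->D->plug->D
Char 5 ('A'): step: R->7, L=5; A->plug->H->R->D->L->A->refl->E->L'->G->R'->B->plug->F
Final: ciphertext=BFFDF, RIGHT=7, LEFT=5

Answer: BFFDF 7 5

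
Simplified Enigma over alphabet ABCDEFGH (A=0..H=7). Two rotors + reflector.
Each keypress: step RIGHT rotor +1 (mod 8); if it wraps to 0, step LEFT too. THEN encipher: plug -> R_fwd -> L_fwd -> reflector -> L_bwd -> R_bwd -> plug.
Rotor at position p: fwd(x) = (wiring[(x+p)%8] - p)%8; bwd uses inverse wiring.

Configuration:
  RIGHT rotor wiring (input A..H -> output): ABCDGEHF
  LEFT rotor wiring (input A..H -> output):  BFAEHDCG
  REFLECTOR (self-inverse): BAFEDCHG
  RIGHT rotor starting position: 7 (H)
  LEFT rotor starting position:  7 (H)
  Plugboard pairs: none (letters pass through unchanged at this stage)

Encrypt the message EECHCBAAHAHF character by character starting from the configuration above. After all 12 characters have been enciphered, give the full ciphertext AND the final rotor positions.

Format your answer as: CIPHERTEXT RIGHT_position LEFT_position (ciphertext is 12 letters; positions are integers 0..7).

Answer: BDHDFCHBGCEH 3 1

Derivation:
Char 1 ('E'): step: R->0, L->0 (L advanced); E->plug->E->R->G->L->C->refl->F->L'->B->R'->B->plug->B
Char 2 ('E'): step: R->1, L=0; E->plug->E->R->D->L->E->refl->D->L'->F->R'->D->plug->D
Char 3 ('C'): step: R->2, L=0; C->plug->C->R->E->L->H->refl->G->L'->H->R'->H->plug->H
Char 4 ('H'): step: R->3, L=0; H->plug->H->R->H->L->G->refl->H->L'->E->R'->D->plug->D
Char 5 ('C'): step: R->4, L=0; C->plug->C->R->D->L->E->refl->D->L'->F->R'->F->plug->F
Char 6 ('B'): step: R->5, L=0; B->plug->B->R->C->L->A->refl->B->L'->A->R'->C->plug->C
Char 7 ('A'): step: R->6, L=0; A->plug->A->R->B->L->F->refl->C->L'->G->R'->H->plug->H
Char 8 ('A'): step: R->7, L=0; A->plug->A->R->G->L->C->refl->F->L'->B->R'->B->plug->B
Char 9 ('H'): step: R->0, L->1 (L advanced); H->plug->H->R->F->L->B->refl->A->L'->H->R'->G->plug->G
Char 10 ('A'): step: R->1, L=1; A->plug->A->R->A->L->E->refl->D->L'->C->R'->C->plug->C
Char 11 ('H'): step: R->2, L=1; H->plug->H->R->H->L->A->refl->B->L'->F->R'->E->plug->E
Char 12 ('F'): step: R->3, L=1; F->plug->F->R->F->L->B->refl->A->L'->H->R'->H->plug->H
Final: ciphertext=BDHDFCHBGCEH, RIGHT=3, LEFT=1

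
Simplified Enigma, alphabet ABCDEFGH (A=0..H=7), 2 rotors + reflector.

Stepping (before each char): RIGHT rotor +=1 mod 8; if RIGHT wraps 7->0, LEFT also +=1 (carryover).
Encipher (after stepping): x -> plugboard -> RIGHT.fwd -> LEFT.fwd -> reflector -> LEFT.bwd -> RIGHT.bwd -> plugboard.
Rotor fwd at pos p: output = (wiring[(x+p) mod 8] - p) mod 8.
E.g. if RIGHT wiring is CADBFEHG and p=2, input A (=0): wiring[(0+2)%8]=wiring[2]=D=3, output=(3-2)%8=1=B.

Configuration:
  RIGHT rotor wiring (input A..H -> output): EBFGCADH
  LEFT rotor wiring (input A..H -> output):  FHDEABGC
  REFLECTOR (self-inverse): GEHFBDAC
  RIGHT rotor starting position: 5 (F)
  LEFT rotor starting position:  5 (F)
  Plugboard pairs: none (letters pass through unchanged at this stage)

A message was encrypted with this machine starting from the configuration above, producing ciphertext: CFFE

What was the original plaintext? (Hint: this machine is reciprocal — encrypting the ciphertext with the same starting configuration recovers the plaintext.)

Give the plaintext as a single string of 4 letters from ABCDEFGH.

Answer: GBCB

Derivation:
Char 1 ('C'): step: R->6, L=5; C->plug->C->R->G->L->H->refl->C->L'->E->R'->G->plug->G
Char 2 ('F'): step: R->7, L=5; F->plug->F->R->D->L->A->refl->G->L'->F->R'->B->plug->B
Char 3 ('F'): step: R->0, L->6 (L advanced); F->plug->F->R->A->L->A->refl->G->L'->F->R'->C->plug->C
Char 4 ('E'): step: R->1, L=6; E->plug->E->R->H->L->D->refl->F->L'->E->R'->B->plug->B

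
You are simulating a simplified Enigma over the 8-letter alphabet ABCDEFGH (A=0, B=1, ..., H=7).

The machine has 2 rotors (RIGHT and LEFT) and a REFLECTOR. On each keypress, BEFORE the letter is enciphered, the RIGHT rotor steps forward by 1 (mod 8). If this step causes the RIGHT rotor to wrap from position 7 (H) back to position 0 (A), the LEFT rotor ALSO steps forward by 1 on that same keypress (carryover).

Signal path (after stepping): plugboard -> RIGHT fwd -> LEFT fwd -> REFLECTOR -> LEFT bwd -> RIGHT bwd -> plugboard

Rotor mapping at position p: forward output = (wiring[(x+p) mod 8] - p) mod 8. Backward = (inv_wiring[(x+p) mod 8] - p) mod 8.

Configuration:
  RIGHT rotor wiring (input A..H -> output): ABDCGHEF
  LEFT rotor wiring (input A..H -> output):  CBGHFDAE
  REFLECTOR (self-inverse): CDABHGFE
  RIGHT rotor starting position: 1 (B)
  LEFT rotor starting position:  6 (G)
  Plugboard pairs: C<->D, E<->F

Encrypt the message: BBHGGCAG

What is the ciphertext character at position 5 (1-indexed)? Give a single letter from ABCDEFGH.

Char 1 ('B'): step: R->2, L=6; B->plug->B->R->A->L->C->refl->A->L'->E->R'->C->plug->D
Char 2 ('B'): step: R->3, L=6; B->plug->B->R->D->L->D->refl->B->L'->F->R'->F->plug->E
Char 3 ('H'): step: R->4, L=6; H->plug->H->R->G->L->H->refl->E->L'->C->R'->A->plug->A
Char 4 ('G'): step: R->5, L=6; G->plug->G->R->F->L->B->refl->D->L'->D->R'->D->plug->C
Char 5 ('G'): step: R->6, L=6; G->plug->G->R->A->L->C->refl->A->L'->E->R'->F->plug->E

E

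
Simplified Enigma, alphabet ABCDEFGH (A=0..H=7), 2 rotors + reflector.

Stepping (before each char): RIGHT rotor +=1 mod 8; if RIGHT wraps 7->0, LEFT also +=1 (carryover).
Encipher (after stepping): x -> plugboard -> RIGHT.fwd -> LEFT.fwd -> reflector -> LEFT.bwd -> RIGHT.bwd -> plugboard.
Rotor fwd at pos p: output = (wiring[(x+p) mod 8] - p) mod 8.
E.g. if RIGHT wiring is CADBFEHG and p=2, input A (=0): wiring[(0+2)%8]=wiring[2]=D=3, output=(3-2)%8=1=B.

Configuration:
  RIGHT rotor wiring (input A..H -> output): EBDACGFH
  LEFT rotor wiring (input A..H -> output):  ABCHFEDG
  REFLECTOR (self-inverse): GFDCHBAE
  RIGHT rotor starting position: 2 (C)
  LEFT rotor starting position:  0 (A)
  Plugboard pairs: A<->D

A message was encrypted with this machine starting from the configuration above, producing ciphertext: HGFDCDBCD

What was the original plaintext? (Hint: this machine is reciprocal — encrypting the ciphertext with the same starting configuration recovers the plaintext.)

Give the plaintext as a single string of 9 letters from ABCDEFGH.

Answer: BECHHGDGE

Derivation:
Char 1 ('H'): step: R->3, L=0; H->plug->H->R->A->L->A->refl->G->L'->H->R'->B->plug->B
Char 2 ('G'): step: R->4, L=0; G->plug->G->R->H->L->G->refl->A->L'->A->R'->E->plug->E
Char 3 ('F'): step: R->5, L=0; F->plug->F->R->G->L->D->refl->C->L'->C->R'->C->plug->C
Char 4 ('D'): step: R->6, L=0; D->plug->A->R->H->L->G->refl->A->L'->A->R'->H->plug->H
Char 5 ('C'): step: R->7, L=0; C->plug->C->R->C->L->C->refl->D->L'->G->R'->H->plug->H
Char 6 ('D'): step: R->0, L->1 (L advanced); D->plug->A->R->E->L->D->refl->C->L'->F->R'->G->plug->G
Char 7 ('B'): step: R->1, L=1; B->plug->B->R->C->L->G->refl->A->L'->A->R'->A->plug->D
Char 8 ('C'): step: R->2, L=1; C->plug->C->R->A->L->A->refl->G->L'->C->R'->G->plug->G
Char 9 ('D'): step: R->3, L=1; D->plug->A->R->F->L->C->refl->D->L'->E->R'->E->plug->E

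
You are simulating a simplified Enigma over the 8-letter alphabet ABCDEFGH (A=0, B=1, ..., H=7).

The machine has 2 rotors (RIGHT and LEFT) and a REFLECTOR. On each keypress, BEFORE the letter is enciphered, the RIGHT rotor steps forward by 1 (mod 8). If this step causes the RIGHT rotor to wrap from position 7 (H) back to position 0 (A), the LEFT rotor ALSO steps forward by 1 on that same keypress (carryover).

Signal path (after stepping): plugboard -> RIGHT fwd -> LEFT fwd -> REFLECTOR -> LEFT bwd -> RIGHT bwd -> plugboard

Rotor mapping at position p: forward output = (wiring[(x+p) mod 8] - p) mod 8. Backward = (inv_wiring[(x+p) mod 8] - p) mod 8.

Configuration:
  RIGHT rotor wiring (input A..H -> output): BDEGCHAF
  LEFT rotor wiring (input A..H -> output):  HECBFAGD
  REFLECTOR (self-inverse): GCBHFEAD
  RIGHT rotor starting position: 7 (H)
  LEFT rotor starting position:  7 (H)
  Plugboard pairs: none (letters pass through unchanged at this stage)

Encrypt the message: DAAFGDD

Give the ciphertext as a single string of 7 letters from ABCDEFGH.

Char 1 ('D'): step: R->0, L->0 (L advanced); D->plug->D->R->G->L->G->refl->A->L'->F->R'->H->plug->H
Char 2 ('A'): step: R->1, L=0; A->plug->A->R->C->L->C->refl->B->L'->D->R'->B->plug->B
Char 3 ('A'): step: R->2, L=0; A->plug->A->R->C->L->C->refl->B->L'->D->R'->F->plug->F
Char 4 ('F'): step: R->3, L=0; F->plug->F->R->G->L->G->refl->A->L'->F->R'->D->plug->D
Char 5 ('G'): step: R->4, L=0; G->plug->G->R->A->L->H->refl->D->L'->H->R'->F->plug->F
Char 6 ('D'): step: R->5, L=0; D->plug->D->R->E->L->F->refl->E->L'->B->R'->G->plug->G
Char 7 ('D'): step: R->6, L=0; D->plug->D->R->F->L->A->refl->G->L'->G->R'->E->plug->E

Answer: HBFDFGE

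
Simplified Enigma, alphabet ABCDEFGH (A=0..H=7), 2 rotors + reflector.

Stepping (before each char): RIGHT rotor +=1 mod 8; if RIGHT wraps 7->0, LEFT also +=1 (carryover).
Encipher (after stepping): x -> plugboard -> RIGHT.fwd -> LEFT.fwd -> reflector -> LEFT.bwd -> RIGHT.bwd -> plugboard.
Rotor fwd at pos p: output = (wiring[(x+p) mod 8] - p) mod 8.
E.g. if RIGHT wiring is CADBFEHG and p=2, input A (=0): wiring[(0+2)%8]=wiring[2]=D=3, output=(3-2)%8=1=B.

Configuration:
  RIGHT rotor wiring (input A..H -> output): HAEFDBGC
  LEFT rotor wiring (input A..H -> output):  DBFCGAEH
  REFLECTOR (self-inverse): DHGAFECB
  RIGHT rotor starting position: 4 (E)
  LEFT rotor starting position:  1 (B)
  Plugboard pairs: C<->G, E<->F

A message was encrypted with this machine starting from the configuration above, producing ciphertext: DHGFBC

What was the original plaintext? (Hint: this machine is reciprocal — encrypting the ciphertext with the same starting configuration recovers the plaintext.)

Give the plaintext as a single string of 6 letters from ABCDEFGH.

Char 1 ('D'): step: R->5, L=1; D->plug->D->R->C->L->B->refl->H->L'->E->R'->A->plug->A
Char 2 ('H'): step: R->6, L=1; H->plug->H->R->D->L->F->refl->E->L'->B->R'->C->plug->G
Char 3 ('G'): step: R->7, L=1; G->plug->C->R->B->L->E->refl->F->L'->D->R'->A->plug->A
Char 4 ('F'): step: R->0, L->2 (L advanced); F->plug->E->R->D->L->G->refl->C->L'->E->R'->C->plug->G
Char 5 ('B'): step: R->1, L=2; B->plug->B->R->D->L->G->refl->C->L'->E->R'->C->plug->G
Char 6 ('C'): step: R->2, L=2; C->plug->G->R->F->L->F->refl->E->L'->C->R'->A->plug->A

Answer: AGAGGA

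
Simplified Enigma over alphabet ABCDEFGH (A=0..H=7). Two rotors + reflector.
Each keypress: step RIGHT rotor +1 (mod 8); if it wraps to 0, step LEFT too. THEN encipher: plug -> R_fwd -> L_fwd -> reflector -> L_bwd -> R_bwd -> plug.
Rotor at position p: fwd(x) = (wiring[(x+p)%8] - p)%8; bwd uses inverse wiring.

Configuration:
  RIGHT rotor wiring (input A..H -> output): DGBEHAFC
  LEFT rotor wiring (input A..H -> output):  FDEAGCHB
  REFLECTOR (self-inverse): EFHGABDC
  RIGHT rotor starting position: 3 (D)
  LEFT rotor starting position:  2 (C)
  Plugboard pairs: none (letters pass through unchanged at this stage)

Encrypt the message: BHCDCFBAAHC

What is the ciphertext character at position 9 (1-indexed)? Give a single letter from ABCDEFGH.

Char 1 ('B'): step: R->4, L=2; B->plug->B->R->E->L->F->refl->B->L'->H->R'->E->plug->E
Char 2 ('H'): step: R->5, L=2; H->plug->H->R->C->L->E->refl->A->L'->D->R'->A->plug->A
Char 3 ('C'): step: R->6, L=2; C->plug->C->R->F->L->H->refl->C->L'->A->R'->D->plug->D
Char 4 ('D'): step: R->7, L=2; D->plug->D->R->C->L->E->refl->A->L'->D->R'->A->plug->A
Char 5 ('C'): step: R->0, L->3 (L advanced); C->plug->C->R->B->L->D->refl->G->L'->E->R'->D->plug->D
Char 6 ('F'): step: R->1, L=3; F->plug->F->R->E->L->G->refl->D->L'->B->R'->G->plug->G
Char 7 ('B'): step: R->2, L=3; B->plug->B->R->C->L->H->refl->C->L'->F->R'->C->plug->C
Char 8 ('A'): step: R->3, L=3; A->plug->A->R->B->L->D->refl->G->L'->E->R'->B->plug->B
Char 9 ('A'): step: R->4, L=3; A->plug->A->R->D->L->E->refl->A->L'->G->R'->D->plug->D

D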